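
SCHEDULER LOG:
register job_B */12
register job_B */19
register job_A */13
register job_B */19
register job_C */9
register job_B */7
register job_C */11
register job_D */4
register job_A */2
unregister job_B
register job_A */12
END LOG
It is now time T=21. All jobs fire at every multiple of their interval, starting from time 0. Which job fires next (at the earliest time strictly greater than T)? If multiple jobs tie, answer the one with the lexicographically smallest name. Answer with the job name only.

Answer: job_C

Derivation:
Op 1: register job_B */12 -> active={job_B:*/12}
Op 2: register job_B */19 -> active={job_B:*/19}
Op 3: register job_A */13 -> active={job_A:*/13, job_B:*/19}
Op 4: register job_B */19 -> active={job_A:*/13, job_B:*/19}
Op 5: register job_C */9 -> active={job_A:*/13, job_B:*/19, job_C:*/9}
Op 6: register job_B */7 -> active={job_A:*/13, job_B:*/7, job_C:*/9}
Op 7: register job_C */11 -> active={job_A:*/13, job_B:*/7, job_C:*/11}
Op 8: register job_D */4 -> active={job_A:*/13, job_B:*/7, job_C:*/11, job_D:*/4}
Op 9: register job_A */2 -> active={job_A:*/2, job_B:*/7, job_C:*/11, job_D:*/4}
Op 10: unregister job_B -> active={job_A:*/2, job_C:*/11, job_D:*/4}
Op 11: register job_A */12 -> active={job_A:*/12, job_C:*/11, job_D:*/4}
  job_A: interval 12, next fire after T=21 is 24
  job_C: interval 11, next fire after T=21 is 22
  job_D: interval 4, next fire after T=21 is 24
Earliest = 22, winner (lex tiebreak) = job_C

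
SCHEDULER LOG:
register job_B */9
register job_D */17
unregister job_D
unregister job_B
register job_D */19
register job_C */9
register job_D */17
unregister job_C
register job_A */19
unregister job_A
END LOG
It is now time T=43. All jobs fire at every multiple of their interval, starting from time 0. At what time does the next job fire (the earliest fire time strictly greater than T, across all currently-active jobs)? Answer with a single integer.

Answer: 51

Derivation:
Op 1: register job_B */9 -> active={job_B:*/9}
Op 2: register job_D */17 -> active={job_B:*/9, job_D:*/17}
Op 3: unregister job_D -> active={job_B:*/9}
Op 4: unregister job_B -> active={}
Op 5: register job_D */19 -> active={job_D:*/19}
Op 6: register job_C */9 -> active={job_C:*/9, job_D:*/19}
Op 7: register job_D */17 -> active={job_C:*/9, job_D:*/17}
Op 8: unregister job_C -> active={job_D:*/17}
Op 9: register job_A */19 -> active={job_A:*/19, job_D:*/17}
Op 10: unregister job_A -> active={job_D:*/17}
  job_D: interval 17, next fire after T=43 is 51
Earliest fire time = 51 (job job_D)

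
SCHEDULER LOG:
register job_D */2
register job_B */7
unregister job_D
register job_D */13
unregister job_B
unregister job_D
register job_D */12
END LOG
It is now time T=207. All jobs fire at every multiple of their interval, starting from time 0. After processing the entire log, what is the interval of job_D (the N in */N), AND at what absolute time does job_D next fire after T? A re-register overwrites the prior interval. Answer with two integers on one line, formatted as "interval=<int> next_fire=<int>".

Answer: interval=12 next_fire=216

Derivation:
Op 1: register job_D */2 -> active={job_D:*/2}
Op 2: register job_B */7 -> active={job_B:*/7, job_D:*/2}
Op 3: unregister job_D -> active={job_B:*/7}
Op 4: register job_D */13 -> active={job_B:*/7, job_D:*/13}
Op 5: unregister job_B -> active={job_D:*/13}
Op 6: unregister job_D -> active={}
Op 7: register job_D */12 -> active={job_D:*/12}
Final interval of job_D = 12
Next fire of job_D after T=207: (207//12+1)*12 = 216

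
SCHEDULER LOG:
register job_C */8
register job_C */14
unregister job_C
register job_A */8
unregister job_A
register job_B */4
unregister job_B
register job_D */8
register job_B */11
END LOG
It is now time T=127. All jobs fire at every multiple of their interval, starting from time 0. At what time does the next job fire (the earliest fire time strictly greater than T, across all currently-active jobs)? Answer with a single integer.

Op 1: register job_C */8 -> active={job_C:*/8}
Op 2: register job_C */14 -> active={job_C:*/14}
Op 3: unregister job_C -> active={}
Op 4: register job_A */8 -> active={job_A:*/8}
Op 5: unregister job_A -> active={}
Op 6: register job_B */4 -> active={job_B:*/4}
Op 7: unregister job_B -> active={}
Op 8: register job_D */8 -> active={job_D:*/8}
Op 9: register job_B */11 -> active={job_B:*/11, job_D:*/8}
  job_B: interval 11, next fire after T=127 is 132
  job_D: interval 8, next fire after T=127 is 128
Earliest fire time = 128 (job job_D)

Answer: 128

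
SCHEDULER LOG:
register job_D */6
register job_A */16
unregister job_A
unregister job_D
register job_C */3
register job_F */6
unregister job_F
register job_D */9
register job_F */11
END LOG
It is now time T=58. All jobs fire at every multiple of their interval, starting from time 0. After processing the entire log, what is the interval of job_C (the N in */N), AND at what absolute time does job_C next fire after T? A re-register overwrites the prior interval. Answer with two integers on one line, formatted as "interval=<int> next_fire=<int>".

Answer: interval=3 next_fire=60

Derivation:
Op 1: register job_D */6 -> active={job_D:*/6}
Op 2: register job_A */16 -> active={job_A:*/16, job_D:*/6}
Op 3: unregister job_A -> active={job_D:*/6}
Op 4: unregister job_D -> active={}
Op 5: register job_C */3 -> active={job_C:*/3}
Op 6: register job_F */6 -> active={job_C:*/3, job_F:*/6}
Op 7: unregister job_F -> active={job_C:*/3}
Op 8: register job_D */9 -> active={job_C:*/3, job_D:*/9}
Op 9: register job_F */11 -> active={job_C:*/3, job_D:*/9, job_F:*/11}
Final interval of job_C = 3
Next fire of job_C after T=58: (58//3+1)*3 = 60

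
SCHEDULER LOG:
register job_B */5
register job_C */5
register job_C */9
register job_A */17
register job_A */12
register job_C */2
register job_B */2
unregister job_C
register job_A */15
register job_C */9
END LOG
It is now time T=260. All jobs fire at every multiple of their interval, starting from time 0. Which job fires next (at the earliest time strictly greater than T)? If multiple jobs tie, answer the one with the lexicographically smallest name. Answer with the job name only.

Op 1: register job_B */5 -> active={job_B:*/5}
Op 2: register job_C */5 -> active={job_B:*/5, job_C:*/5}
Op 3: register job_C */9 -> active={job_B:*/5, job_C:*/9}
Op 4: register job_A */17 -> active={job_A:*/17, job_B:*/5, job_C:*/9}
Op 5: register job_A */12 -> active={job_A:*/12, job_B:*/5, job_C:*/9}
Op 6: register job_C */2 -> active={job_A:*/12, job_B:*/5, job_C:*/2}
Op 7: register job_B */2 -> active={job_A:*/12, job_B:*/2, job_C:*/2}
Op 8: unregister job_C -> active={job_A:*/12, job_B:*/2}
Op 9: register job_A */15 -> active={job_A:*/15, job_B:*/2}
Op 10: register job_C */9 -> active={job_A:*/15, job_B:*/2, job_C:*/9}
  job_A: interval 15, next fire after T=260 is 270
  job_B: interval 2, next fire after T=260 is 262
  job_C: interval 9, next fire after T=260 is 261
Earliest = 261, winner (lex tiebreak) = job_C

Answer: job_C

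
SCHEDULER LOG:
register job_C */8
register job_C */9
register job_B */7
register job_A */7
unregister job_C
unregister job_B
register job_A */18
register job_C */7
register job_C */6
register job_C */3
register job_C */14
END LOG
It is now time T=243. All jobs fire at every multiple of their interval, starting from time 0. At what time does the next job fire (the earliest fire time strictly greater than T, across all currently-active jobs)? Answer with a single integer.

Answer: 252

Derivation:
Op 1: register job_C */8 -> active={job_C:*/8}
Op 2: register job_C */9 -> active={job_C:*/9}
Op 3: register job_B */7 -> active={job_B:*/7, job_C:*/9}
Op 4: register job_A */7 -> active={job_A:*/7, job_B:*/7, job_C:*/9}
Op 5: unregister job_C -> active={job_A:*/7, job_B:*/7}
Op 6: unregister job_B -> active={job_A:*/7}
Op 7: register job_A */18 -> active={job_A:*/18}
Op 8: register job_C */7 -> active={job_A:*/18, job_C:*/7}
Op 9: register job_C */6 -> active={job_A:*/18, job_C:*/6}
Op 10: register job_C */3 -> active={job_A:*/18, job_C:*/3}
Op 11: register job_C */14 -> active={job_A:*/18, job_C:*/14}
  job_A: interval 18, next fire after T=243 is 252
  job_C: interval 14, next fire after T=243 is 252
Earliest fire time = 252 (job job_A)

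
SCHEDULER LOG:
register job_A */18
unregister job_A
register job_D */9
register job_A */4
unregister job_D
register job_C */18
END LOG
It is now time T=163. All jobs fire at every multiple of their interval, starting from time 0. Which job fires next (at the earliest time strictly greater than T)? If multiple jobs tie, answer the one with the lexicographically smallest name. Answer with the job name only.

Answer: job_A

Derivation:
Op 1: register job_A */18 -> active={job_A:*/18}
Op 2: unregister job_A -> active={}
Op 3: register job_D */9 -> active={job_D:*/9}
Op 4: register job_A */4 -> active={job_A:*/4, job_D:*/9}
Op 5: unregister job_D -> active={job_A:*/4}
Op 6: register job_C */18 -> active={job_A:*/4, job_C:*/18}
  job_A: interval 4, next fire after T=163 is 164
  job_C: interval 18, next fire after T=163 is 180
Earliest = 164, winner (lex tiebreak) = job_A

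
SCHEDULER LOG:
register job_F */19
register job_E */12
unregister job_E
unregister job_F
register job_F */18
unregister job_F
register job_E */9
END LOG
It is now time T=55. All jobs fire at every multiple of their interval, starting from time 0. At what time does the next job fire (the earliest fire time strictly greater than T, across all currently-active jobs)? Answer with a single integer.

Answer: 63

Derivation:
Op 1: register job_F */19 -> active={job_F:*/19}
Op 2: register job_E */12 -> active={job_E:*/12, job_F:*/19}
Op 3: unregister job_E -> active={job_F:*/19}
Op 4: unregister job_F -> active={}
Op 5: register job_F */18 -> active={job_F:*/18}
Op 6: unregister job_F -> active={}
Op 7: register job_E */9 -> active={job_E:*/9}
  job_E: interval 9, next fire after T=55 is 63
Earliest fire time = 63 (job job_E)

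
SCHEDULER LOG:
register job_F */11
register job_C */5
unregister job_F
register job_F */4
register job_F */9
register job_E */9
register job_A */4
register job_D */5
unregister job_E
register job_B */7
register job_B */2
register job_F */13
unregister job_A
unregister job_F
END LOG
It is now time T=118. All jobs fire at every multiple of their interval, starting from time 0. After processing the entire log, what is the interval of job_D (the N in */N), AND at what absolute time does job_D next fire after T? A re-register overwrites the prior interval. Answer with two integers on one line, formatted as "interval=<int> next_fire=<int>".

Answer: interval=5 next_fire=120

Derivation:
Op 1: register job_F */11 -> active={job_F:*/11}
Op 2: register job_C */5 -> active={job_C:*/5, job_F:*/11}
Op 3: unregister job_F -> active={job_C:*/5}
Op 4: register job_F */4 -> active={job_C:*/5, job_F:*/4}
Op 5: register job_F */9 -> active={job_C:*/5, job_F:*/9}
Op 6: register job_E */9 -> active={job_C:*/5, job_E:*/9, job_F:*/9}
Op 7: register job_A */4 -> active={job_A:*/4, job_C:*/5, job_E:*/9, job_F:*/9}
Op 8: register job_D */5 -> active={job_A:*/4, job_C:*/5, job_D:*/5, job_E:*/9, job_F:*/9}
Op 9: unregister job_E -> active={job_A:*/4, job_C:*/5, job_D:*/5, job_F:*/9}
Op 10: register job_B */7 -> active={job_A:*/4, job_B:*/7, job_C:*/5, job_D:*/5, job_F:*/9}
Op 11: register job_B */2 -> active={job_A:*/4, job_B:*/2, job_C:*/5, job_D:*/5, job_F:*/9}
Op 12: register job_F */13 -> active={job_A:*/4, job_B:*/2, job_C:*/5, job_D:*/5, job_F:*/13}
Op 13: unregister job_A -> active={job_B:*/2, job_C:*/5, job_D:*/5, job_F:*/13}
Op 14: unregister job_F -> active={job_B:*/2, job_C:*/5, job_D:*/5}
Final interval of job_D = 5
Next fire of job_D after T=118: (118//5+1)*5 = 120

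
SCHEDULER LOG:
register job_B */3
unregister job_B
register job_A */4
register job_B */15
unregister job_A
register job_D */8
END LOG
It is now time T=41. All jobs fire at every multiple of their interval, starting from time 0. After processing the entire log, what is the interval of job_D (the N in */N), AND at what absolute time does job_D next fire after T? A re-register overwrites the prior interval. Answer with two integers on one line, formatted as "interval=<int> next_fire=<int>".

Op 1: register job_B */3 -> active={job_B:*/3}
Op 2: unregister job_B -> active={}
Op 3: register job_A */4 -> active={job_A:*/4}
Op 4: register job_B */15 -> active={job_A:*/4, job_B:*/15}
Op 5: unregister job_A -> active={job_B:*/15}
Op 6: register job_D */8 -> active={job_B:*/15, job_D:*/8}
Final interval of job_D = 8
Next fire of job_D after T=41: (41//8+1)*8 = 48

Answer: interval=8 next_fire=48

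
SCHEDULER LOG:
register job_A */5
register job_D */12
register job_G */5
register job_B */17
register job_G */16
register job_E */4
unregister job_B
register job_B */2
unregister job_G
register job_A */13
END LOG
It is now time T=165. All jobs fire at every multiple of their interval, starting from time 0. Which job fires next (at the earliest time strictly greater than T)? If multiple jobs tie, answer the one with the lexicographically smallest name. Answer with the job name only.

Answer: job_B

Derivation:
Op 1: register job_A */5 -> active={job_A:*/5}
Op 2: register job_D */12 -> active={job_A:*/5, job_D:*/12}
Op 3: register job_G */5 -> active={job_A:*/5, job_D:*/12, job_G:*/5}
Op 4: register job_B */17 -> active={job_A:*/5, job_B:*/17, job_D:*/12, job_G:*/5}
Op 5: register job_G */16 -> active={job_A:*/5, job_B:*/17, job_D:*/12, job_G:*/16}
Op 6: register job_E */4 -> active={job_A:*/5, job_B:*/17, job_D:*/12, job_E:*/4, job_G:*/16}
Op 7: unregister job_B -> active={job_A:*/5, job_D:*/12, job_E:*/4, job_G:*/16}
Op 8: register job_B */2 -> active={job_A:*/5, job_B:*/2, job_D:*/12, job_E:*/4, job_G:*/16}
Op 9: unregister job_G -> active={job_A:*/5, job_B:*/2, job_D:*/12, job_E:*/4}
Op 10: register job_A */13 -> active={job_A:*/13, job_B:*/2, job_D:*/12, job_E:*/4}
  job_A: interval 13, next fire after T=165 is 169
  job_B: interval 2, next fire after T=165 is 166
  job_D: interval 12, next fire after T=165 is 168
  job_E: interval 4, next fire after T=165 is 168
Earliest = 166, winner (lex tiebreak) = job_B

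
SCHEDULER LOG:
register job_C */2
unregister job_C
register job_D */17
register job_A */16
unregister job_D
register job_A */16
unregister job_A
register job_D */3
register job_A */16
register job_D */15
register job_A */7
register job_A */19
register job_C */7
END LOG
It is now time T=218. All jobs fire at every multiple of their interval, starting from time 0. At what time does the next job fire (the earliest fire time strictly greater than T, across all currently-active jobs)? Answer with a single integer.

Op 1: register job_C */2 -> active={job_C:*/2}
Op 2: unregister job_C -> active={}
Op 3: register job_D */17 -> active={job_D:*/17}
Op 4: register job_A */16 -> active={job_A:*/16, job_D:*/17}
Op 5: unregister job_D -> active={job_A:*/16}
Op 6: register job_A */16 -> active={job_A:*/16}
Op 7: unregister job_A -> active={}
Op 8: register job_D */3 -> active={job_D:*/3}
Op 9: register job_A */16 -> active={job_A:*/16, job_D:*/3}
Op 10: register job_D */15 -> active={job_A:*/16, job_D:*/15}
Op 11: register job_A */7 -> active={job_A:*/7, job_D:*/15}
Op 12: register job_A */19 -> active={job_A:*/19, job_D:*/15}
Op 13: register job_C */7 -> active={job_A:*/19, job_C:*/7, job_D:*/15}
  job_A: interval 19, next fire after T=218 is 228
  job_C: interval 7, next fire after T=218 is 224
  job_D: interval 15, next fire after T=218 is 225
Earliest fire time = 224 (job job_C)

Answer: 224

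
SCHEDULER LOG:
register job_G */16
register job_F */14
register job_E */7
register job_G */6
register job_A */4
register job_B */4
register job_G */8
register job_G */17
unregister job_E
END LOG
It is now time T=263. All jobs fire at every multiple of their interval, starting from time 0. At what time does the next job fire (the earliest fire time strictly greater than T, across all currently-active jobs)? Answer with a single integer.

Answer: 264

Derivation:
Op 1: register job_G */16 -> active={job_G:*/16}
Op 2: register job_F */14 -> active={job_F:*/14, job_G:*/16}
Op 3: register job_E */7 -> active={job_E:*/7, job_F:*/14, job_G:*/16}
Op 4: register job_G */6 -> active={job_E:*/7, job_F:*/14, job_G:*/6}
Op 5: register job_A */4 -> active={job_A:*/4, job_E:*/7, job_F:*/14, job_G:*/6}
Op 6: register job_B */4 -> active={job_A:*/4, job_B:*/4, job_E:*/7, job_F:*/14, job_G:*/6}
Op 7: register job_G */8 -> active={job_A:*/4, job_B:*/4, job_E:*/7, job_F:*/14, job_G:*/8}
Op 8: register job_G */17 -> active={job_A:*/4, job_B:*/4, job_E:*/7, job_F:*/14, job_G:*/17}
Op 9: unregister job_E -> active={job_A:*/4, job_B:*/4, job_F:*/14, job_G:*/17}
  job_A: interval 4, next fire after T=263 is 264
  job_B: interval 4, next fire after T=263 is 264
  job_F: interval 14, next fire after T=263 is 266
  job_G: interval 17, next fire after T=263 is 272
Earliest fire time = 264 (job job_A)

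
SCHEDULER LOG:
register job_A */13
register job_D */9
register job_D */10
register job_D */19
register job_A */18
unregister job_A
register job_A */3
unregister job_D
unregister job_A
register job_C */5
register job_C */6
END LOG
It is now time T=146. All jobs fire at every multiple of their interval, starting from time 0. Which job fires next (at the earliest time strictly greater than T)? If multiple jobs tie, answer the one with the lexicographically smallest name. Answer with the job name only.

Op 1: register job_A */13 -> active={job_A:*/13}
Op 2: register job_D */9 -> active={job_A:*/13, job_D:*/9}
Op 3: register job_D */10 -> active={job_A:*/13, job_D:*/10}
Op 4: register job_D */19 -> active={job_A:*/13, job_D:*/19}
Op 5: register job_A */18 -> active={job_A:*/18, job_D:*/19}
Op 6: unregister job_A -> active={job_D:*/19}
Op 7: register job_A */3 -> active={job_A:*/3, job_D:*/19}
Op 8: unregister job_D -> active={job_A:*/3}
Op 9: unregister job_A -> active={}
Op 10: register job_C */5 -> active={job_C:*/5}
Op 11: register job_C */6 -> active={job_C:*/6}
  job_C: interval 6, next fire after T=146 is 150
Earliest = 150, winner (lex tiebreak) = job_C

Answer: job_C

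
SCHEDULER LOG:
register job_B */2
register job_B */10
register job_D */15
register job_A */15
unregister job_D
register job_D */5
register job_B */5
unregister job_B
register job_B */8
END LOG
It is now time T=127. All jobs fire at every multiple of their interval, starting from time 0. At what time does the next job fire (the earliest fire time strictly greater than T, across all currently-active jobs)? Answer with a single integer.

Answer: 128

Derivation:
Op 1: register job_B */2 -> active={job_B:*/2}
Op 2: register job_B */10 -> active={job_B:*/10}
Op 3: register job_D */15 -> active={job_B:*/10, job_D:*/15}
Op 4: register job_A */15 -> active={job_A:*/15, job_B:*/10, job_D:*/15}
Op 5: unregister job_D -> active={job_A:*/15, job_B:*/10}
Op 6: register job_D */5 -> active={job_A:*/15, job_B:*/10, job_D:*/5}
Op 7: register job_B */5 -> active={job_A:*/15, job_B:*/5, job_D:*/5}
Op 8: unregister job_B -> active={job_A:*/15, job_D:*/5}
Op 9: register job_B */8 -> active={job_A:*/15, job_B:*/8, job_D:*/5}
  job_A: interval 15, next fire after T=127 is 135
  job_B: interval 8, next fire after T=127 is 128
  job_D: interval 5, next fire after T=127 is 130
Earliest fire time = 128 (job job_B)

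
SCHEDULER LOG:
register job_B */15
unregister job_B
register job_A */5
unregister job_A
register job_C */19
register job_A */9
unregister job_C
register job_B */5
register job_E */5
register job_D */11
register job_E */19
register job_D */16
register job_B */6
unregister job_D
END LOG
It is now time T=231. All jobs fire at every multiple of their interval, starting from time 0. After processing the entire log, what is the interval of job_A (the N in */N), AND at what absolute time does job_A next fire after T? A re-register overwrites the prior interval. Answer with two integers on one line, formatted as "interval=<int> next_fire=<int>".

Op 1: register job_B */15 -> active={job_B:*/15}
Op 2: unregister job_B -> active={}
Op 3: register job_A */5 -> active={job_A:*/5}
Op 4: unregister job_A -> active={}
Op 5: register job_C */19 -> active={job_C:*/19}
Op 6: register job_A */9 -> active={job_A:*/9, job_C:*/19}
Op 7: unregister job_C -> active={job_A:*/9}
Op 8: register job_B */5 -> active={job_A:*/9, job_B:*/5}
Op 9: register job_E */5 -> active={job_A:*/9, job_B:*/5, job_E:*/5}
Op 10: register job_D */11 -> active={job_A:*/9, job_B:*/5, job_D:*/11, job_E:*/5}
Op 11: register job_E */19 -> active={job_A:*/9, job_B:*/5, job_D:*/11, job_E:*/19}
Op 12: register job_D */16 -> active={job_A:*/9, job_B:*/5, job_D:*/16, job_E:*/19}
Op 13: register job_B */6 -> active={job_A:*/9, job_B:*/6, job_D:*/16, job_E:*/19}
Op 14: unregister job_D -> active={job_A:*/9, job_B:*/6, job_E:*/19}
Final interval of job_A = 9
Next fire of job_A after T=231: (231//9+1)*9 = 234

Answer: interval=9 next_fire=234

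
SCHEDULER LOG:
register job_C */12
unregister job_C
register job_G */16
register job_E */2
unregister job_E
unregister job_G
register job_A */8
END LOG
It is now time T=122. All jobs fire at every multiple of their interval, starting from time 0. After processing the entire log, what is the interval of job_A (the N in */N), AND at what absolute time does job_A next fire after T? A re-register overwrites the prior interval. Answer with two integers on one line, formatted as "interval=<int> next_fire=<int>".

Op 1: register job_C */12 -> active={job_C:*/12}
Op 2: unregister job_C -> active={}
Op 3: register job_G */16 -> active={job_G:*/16}
Op 4: register job_E */2 -> active={job_E:*/2, job_G:*/16}
Op 5: unregister job_E -> active={job_G:*/16}
Op 6: unregister job_G -> active={}
Op 7: register job_A */8 -> active={job_A:*/8}
Final interval of job_A = 8
Next fire of job_A after T=122: (122//8+1)*8 = 128

Answer: interval=8 next_fire=128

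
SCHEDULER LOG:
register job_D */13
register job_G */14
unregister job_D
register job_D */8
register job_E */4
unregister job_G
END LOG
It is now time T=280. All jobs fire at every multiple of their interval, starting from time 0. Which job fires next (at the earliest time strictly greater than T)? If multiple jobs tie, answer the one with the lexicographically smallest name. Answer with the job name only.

Op 1: register job_D */13 -> active={job_D:*/13}
Op 2: register job_G */14 -> active={job_D:*/13, job_G:*/14}
Op 3: unregister job_D -> active={job_G:*/14}
Op 4: register job_D */8 -> active={job_D:*/8, job_G:*/14}
Op 5: register job_E */4 -> active={job_D:*/8, job_E:*/4, job_G:*/14}
Op 6: unregister job_G -> active={job_D:*/8, job_E:*/4}
  job_D: interval 8, next fire after T=280 is 288
  job_E: interval 4, next fire after T=280 is 284
Earliest = 284, winner (lex tiebreak) = job_E

Answer: job_E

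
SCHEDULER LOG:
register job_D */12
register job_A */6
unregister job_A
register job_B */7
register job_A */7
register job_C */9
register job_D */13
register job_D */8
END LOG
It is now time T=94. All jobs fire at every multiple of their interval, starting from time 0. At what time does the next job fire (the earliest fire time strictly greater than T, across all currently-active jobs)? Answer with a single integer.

Answer: 96

Derivation:
Op 1: register job_D */12 -> active={job_D:*/12}
Op 2: register job_A */6 -> active={job_A:*/6, job_D:*/12}
Op 3: unregister job_A -> active={job_D:*/12}
Op 4: register job_B */7 -> active={job_B:*/7, job_D:*/12}
Op 5: register job_A */7 -> active={job_A:*/7, job_B:*/7, job_D:*/12}
Op 6: register job_C */9 -> active={job_A:*/7, job_B:*/7, job_C:*/9, job_D:*/12}
Op 7: register job_D */13 -> active={job_A:*/7, job_B:*/7, job_C:*/9, job_D:*/13}
Op 8: register job_D */8 -> active={job_A:*/7, job_B:*/7, job_C:*/9, job_D:*/8}
  job_A: interval 7, next fire after T=94 is 98
  job_B: interval 7, next fire after T=94 is 98
  job_C: interval 9, next fire after T=94 is 99
  job_D: interval 8, next fire after T=94 is 96
Earliest fire time = 96 (job job_D)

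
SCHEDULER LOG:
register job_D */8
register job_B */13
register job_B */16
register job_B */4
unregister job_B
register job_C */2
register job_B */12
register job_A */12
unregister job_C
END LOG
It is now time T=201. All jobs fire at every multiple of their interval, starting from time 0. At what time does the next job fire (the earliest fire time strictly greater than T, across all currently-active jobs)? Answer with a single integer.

Op 1: register job_D */8 -> active={job_D:*/8}
Op 2: register job_B */13 -> active={job_B:*/13, job_D:*/8}
Op 3: register job_B */16 -> active={job_B:*/16, job_D:*/8}
Op 4: register job_B */4 -> active={job_B:*/4, job_D:*/8}
Op 5: unregister job_B -> active={job_D:*/8}
Op 6: register job_C */2 -> active={job_C:*/2, job_D:*/8}
Op 7: register job_B */12 -> active={job_B:*/12, job_C:*/2, job_D:*/8}
Op 8: register job_A */12 -> active={job_A:*/12, job_B:*/12, job_C:*/2, job_D:*/8}
Op 9: unregister job_C -> active={job_A:*/12, job_B:*/12, job_D:*/8}
  job_A: interval 12, next fire after T=201 is 204
  job_B: interval 12, next fire after T=201 is 204
  job_D: interval 8, next fire after T=201 is 208
Earliest fire time = 204 (job job_A)

Answer: 204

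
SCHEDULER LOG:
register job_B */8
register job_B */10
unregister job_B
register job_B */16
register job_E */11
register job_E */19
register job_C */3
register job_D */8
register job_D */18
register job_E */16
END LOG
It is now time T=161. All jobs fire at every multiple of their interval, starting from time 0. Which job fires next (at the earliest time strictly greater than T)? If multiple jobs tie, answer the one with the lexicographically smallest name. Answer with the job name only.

Answer: job_C

Derivation:
Op 1: register job_B */8 -> active={job_B:*/8}
Op 2: register job_B */10 -> active={job_B:*/10}
Op 3: unregister job_B -> active={}
Op 4: register job_B */16 -> active={job_B:*/16}
Op 5: register job_E */11 -> active={job_B:*/16, job_E:*/11}
Op 6: register job_E */19 -> active={job_B:*/16, job_E:*/19}
Op 7: register job_C */3 -> active={job_B:*/16, job_C:*/3, job_E:*/19}
Op 8: register job_D */8 -> active={job_B:*/16, job_C:*/3, job_D:*/8, job_E:*/19}
Op 9: register job_D */18 -> active={job_B:*/16, job_C:*/3, job_D:*/18, job_E:*/19}
Op 10: register job_E */16 -> active={job_B:*/16, job_C:*/3, job_D:*/18, job_E:*/16}
  job_B: interval 16, next fire after T=161 is 176
  job_C: interval 3, next fire after T=161 is 162
  job_D: interval 18, next fire after T=161 is 162
  job_E: interval 16, next fire after T=161 is 176
Earliest = 162, winner (lex tiebreak) = job_C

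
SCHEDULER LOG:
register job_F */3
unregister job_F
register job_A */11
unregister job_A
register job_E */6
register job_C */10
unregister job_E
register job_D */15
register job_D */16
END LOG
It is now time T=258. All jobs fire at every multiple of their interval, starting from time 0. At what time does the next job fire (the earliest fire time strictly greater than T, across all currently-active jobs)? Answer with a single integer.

Op 1: register job_F */3 -> active={job_F:*/3}
Op 2: unregister job_F -> active={}
Op 3: register job_A */11 -> active={job_A:*/11}
Op 4: unregister job_A -> active={}
Op 5: register job_E */6 -> active={job_E:*/6}
Op 6: register job_C */10 -> active={job_C:*/10, job_E:*/6}
Op 7: unregister job_E -> active={job_C:*/10}
Op 8: register job_D */15 -> active={job_C:*/10, job_D:*/15}
Op 9: register job_D */16 -> active={job_C:*/10, job_D:*/16}
  job_C: interval 10, next fire after T=258 is 260
  job_D: interval 16, next fire after T=258 is 272
Earliest fire time = 260 (job job_C)

Answer: 260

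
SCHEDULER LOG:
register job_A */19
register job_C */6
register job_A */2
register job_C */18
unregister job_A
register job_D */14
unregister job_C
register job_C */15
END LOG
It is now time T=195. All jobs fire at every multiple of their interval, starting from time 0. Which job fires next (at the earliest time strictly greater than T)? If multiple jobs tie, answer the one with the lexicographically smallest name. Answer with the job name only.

Op 1: register job_A */19 -> active={job_A:*/19}
Op 2: register job_C */6 -> active={job_A:*/19, job_C:*/6}
Op 3: register job_A */2 -> active={job_A:*/2, job_C:*/6}
Op 4: register job_C */18 -> active={job_A:*/2, job_C:*/18}
Op 5: unregister job_A -> active={job_C:*/18}
Op 6: register job_D */14 -> active={job_C:*/18, job_D:*/14}
Op 7: unregister job_C -> active={job_D:*/14}
Op 8: register job_C */15 -> active={job_C:*/15, job_D:*/14}
  job_C: interval 15, next fire after T=195 is 210
  job_D: interval 14, next fire after T=195 is 196
Earliest = 196, winner (lex tiebreak) = job_D

Answer: job_D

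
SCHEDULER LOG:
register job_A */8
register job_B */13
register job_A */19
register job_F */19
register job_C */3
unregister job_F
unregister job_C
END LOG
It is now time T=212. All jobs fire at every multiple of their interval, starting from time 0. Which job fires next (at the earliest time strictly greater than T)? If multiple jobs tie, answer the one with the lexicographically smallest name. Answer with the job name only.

Op 1: register job_A */8 -> active={job_A:*/8}
Op 2: register job_B */13 -> active={job_A:*/8, job_B:*/13}
Op 3: register job_A */19 -> active={job_A:*/19, job_B:*/13}
Op 4: register job_F */19 -> active={job_A:*/19, job_B:*/13, job_F:*/19}
Op 5: register job_C */3 -> active={job_A:*/19, job_B:*/13, job_C:*/3, job_F:*/19}
Op 6: unregister job_F -> active={job_A:*/19, job_B:*/13, job_C:*/3}
Op 7: unregister job_C -> active={job_A:*/19, job_B:*/13}
  job_A: interval 19, next fire after T=212 is 228
  job_B: interval 13, next fire after T=212 is 221
Earliest = 221, winner (lex tiebreak) = job_B

Answer: job_B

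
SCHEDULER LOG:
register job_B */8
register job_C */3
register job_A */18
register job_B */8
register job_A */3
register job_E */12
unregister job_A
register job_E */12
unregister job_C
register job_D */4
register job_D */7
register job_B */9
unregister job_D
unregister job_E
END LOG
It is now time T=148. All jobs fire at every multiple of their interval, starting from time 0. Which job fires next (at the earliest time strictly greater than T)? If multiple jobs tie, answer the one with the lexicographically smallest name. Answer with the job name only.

Op 1: register job_B */8 -> active={job_B:*/8}
Op 2: register job_C */3 -> active={job_B:*/8, job_C:*/3}
Op 3: register job_A */18 -> active={job_A:*/18, job_B:*/8, job_C:*/3}
Op 4: register job_B */8 -> active={job_A:*/18, job_B:*/8, job_C:*/3}
Op 5: register job_A */3 -> active={job_A:*/3, job_B:*/8, job_C:*/3}
Op 6: register job_E */12 -> active={job_A:*/3, job_B:*/8, job_C:*/3, job_E:*/12}
Op 7: unregister job_A -> active={job_B:*/8, job_C:*/3, job_E:*/12}
Op 8: register job_E */12 -> active={job_B:*/8, job_C:*/3, job_E:*/12}
Op 9: unregister job_C -> active={job_B:*/8, job_E:*/12}
Op 10: register job_D */4 -> active={job_B:*/8, job_D:*/4, job_E:*/12}
Op 11: register job_D */7 -> active={job_B:*/8, job_D:*/7, job_E:*/12}
Op 12: register job_B */9 -> active={job_B:*/9, job_D:*/7, job_E:*/12}
Op 13: unregister job_D -> active={job_B:*/9, job_E:*/12}
Op 14: unregister job_E -> active={job_B:*/9}
  job_B: interval 9, next fire after T=148 is 153
Earliest = 153, winner (lex tiebreak) = job_B

Answer: job_B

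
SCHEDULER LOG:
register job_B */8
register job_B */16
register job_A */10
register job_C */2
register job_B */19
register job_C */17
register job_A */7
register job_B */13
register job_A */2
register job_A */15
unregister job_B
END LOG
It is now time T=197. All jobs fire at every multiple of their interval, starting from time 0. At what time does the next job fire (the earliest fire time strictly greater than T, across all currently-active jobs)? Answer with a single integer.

Op 1: register job_B */8 -> active={job_B:*/8}
Op 2: register job_B */16 -> active={job_B:*/16}
Op 3: register job_A */10 -> active={job_A:*/10, job_B:*/16}
Op 4: register job_C */2 -> active={job_A:*/10, job_B:*/16, job_C:*/2}
Op 5: register job_B */19 -> active={job_A:*/10, job_B:*/19, job_C:*/2}
Op 6: register job_C */17 -> active={job_A:*/10, job_B:*/19, job_C:*/17}
Op 7: register job_A */7 -> active={job_A:*/7, job_B:*/19, job_C:*/17}
Op 8: register job_B */13 -> active={job_A:*/7, job_B:*/13, job_C:*/17}
Op 9: register job_A */2 -> active={job_A:*/2, job_B:*/13, job_C:*/17}
Op 10: register job_A */15 -> active={job_A:*/15, job_B:*/13, job_C:*/17}
Op 11: unregister job_B -> active={job_A:*/15, job_C:*/17}
  job_A: interval 15, next fire after T=197 is 210
  job_C: interval 17, next fire after T=197 is 204
Earliest fire time = 204 (job job_C)

Answer: 204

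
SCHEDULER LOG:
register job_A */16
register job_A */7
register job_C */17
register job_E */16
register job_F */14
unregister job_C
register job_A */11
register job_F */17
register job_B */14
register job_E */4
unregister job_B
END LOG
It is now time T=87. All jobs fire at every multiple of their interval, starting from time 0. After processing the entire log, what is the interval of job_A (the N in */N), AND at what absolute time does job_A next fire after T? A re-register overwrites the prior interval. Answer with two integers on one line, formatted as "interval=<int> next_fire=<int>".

Op 1: register job_A */16 -> active={job_A:*/16}
Op 2: register job_A */7 -> active={job_A:*/7}
Op 3: register job_C */17 -> active={job_A:*/7, job_C:*/17}
Op 4: register job_E */16 -> active={job_A:*/7, job_C:*/17, job_E:*/16}
Op 5: register job_F */14 -> active={job_A:*/7, job_C:*/17, job_E:*/16, job_F:*/14}
Op 6: unregister job_C -> active={job_A:*/7, job_E:*/16, job_F:*/14}
Op 7: register job_A */11 -> active={job_A:*/11, job_E:*/16, job_F:*/14}
Op 8: register job_F */17 -> active={job_A:*/11, job_E:*/16, job_F:*/17}
Op 9: register job_B */14 -> active={job_A:*/11, job_B:*/14, job_E:*/16, job_F:*/17}
Op 10: register job_E */4 -> active={job_A:*/11, job_B:*/14, job_E:*/4, job_F:*/17}
Op 11: unregister job_B -> active={job_A:*/11, job_E:*/4, job_F:*/17}
Final interval of job_A = 11
Next fire of job_A after T=87: (87//11+1)*11 = 88

Answer: interval=11 next_fire=88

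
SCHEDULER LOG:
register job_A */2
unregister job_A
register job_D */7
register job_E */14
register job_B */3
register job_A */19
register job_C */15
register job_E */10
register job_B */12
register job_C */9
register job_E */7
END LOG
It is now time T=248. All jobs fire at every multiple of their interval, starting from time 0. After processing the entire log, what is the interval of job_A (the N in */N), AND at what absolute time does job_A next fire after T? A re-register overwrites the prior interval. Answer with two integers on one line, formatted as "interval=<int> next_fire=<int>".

Answer: interval=19 next_fire=266

Derivation:
Op 1: register job_A */2 -> active={job_A:*/2}
Op 2: unregister job_A -> active={}
Op 3: register job_D */7 -> active={job_D:*/7}
Op 4: register job_E */14 -> active={job_D:*/7, job_E:*/14}
Op 5: register job_B */3 -> active={job_B:*/3, job_D:*/7, job_E:*/14}
Op 6: register job_A */19 -> active={job_A:*/19, job_B:*/3, job_D:*/7, job_E:*/14}
Op 7: register job_C */15 -> active={job_A:*/19, job_B:*/3, job_C:*/15, job_D:*/7, job_E:*/14}
Op 8: register job_E */10 -> active={job_A:*/19, job_B:*/3, job_C:*/15, job_D:*/7, job_E:*/10}
Op 9: register job_B */12 -> active={job_A:*/19, job_B:*/12, job_C:*/15, job_D:*/7, job_E:*/10}
Op 10: register job_C */9 -> active={job_A:*/19, job_B:*/12, job_C:*/9, job_D:*/7, job_E:*/10}
Op 11: register job_E */7 -> active={job_A:*/19, job_B:*/12, job_C:*/9, job_D:*/7, job_E:*/7}
Final interval of job_A = 19
Next fire of job_A after T=248: (248//19+1)*19 = 266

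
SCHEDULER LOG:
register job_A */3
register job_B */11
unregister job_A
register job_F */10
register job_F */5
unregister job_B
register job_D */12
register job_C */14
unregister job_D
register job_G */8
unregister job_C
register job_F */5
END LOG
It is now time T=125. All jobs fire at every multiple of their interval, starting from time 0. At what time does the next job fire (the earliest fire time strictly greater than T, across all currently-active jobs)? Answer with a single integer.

Op 1: register job_A */3 -> active={job_A:*/3}
Op 2: register job_B */11 -> active={job_A:*/3, job_B:*/11}
Op 3: unregister job_A -> active={job_B:*/11}
Op 4: register job_F */10 -> active={job_B:*/11, job_F:*/10}
Op 5: register job_F */5 -> active={job_B:*/11, job_F:*/5}
Op 6: unregister job_B -> active={job_F:*/5}
Op 7: register job_D */12 -> active={job_D:*/12, job_F:*/5}
Op 8: register job_C */14 -> active={job_C:*/14, job_D:*/12, job_F:*/5}
Op 9: unregister job_D -> active={job_C:*/14, job_F:*/5}
Op 10: register job_G */8 -> active={job_C:*/14, job_F:*/5, job_G:*/8}
Op 11: unregister job_C -> active={job_F:*/5, job_G:*/8}
Op 12: register job_F */5 -> active={job_F:*/5, job_G:*/8}
  job_F: interval 5, next fire after T=125 is 130
  job_G: interval 8, next fire after T=125 is 128
Earliest fire time = 128 (job job_G)

Answer: 128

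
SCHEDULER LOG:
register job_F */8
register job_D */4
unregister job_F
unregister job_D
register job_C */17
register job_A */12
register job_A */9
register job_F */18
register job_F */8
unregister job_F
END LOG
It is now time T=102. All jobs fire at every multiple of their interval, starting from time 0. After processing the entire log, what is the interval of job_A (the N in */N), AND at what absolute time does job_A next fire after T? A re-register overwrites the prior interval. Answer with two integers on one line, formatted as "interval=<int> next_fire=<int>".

Op 1: register job_F */8 -> active={job_F:*/8}
Op 2: register job_D */4 -> active={job_D:*/4, job_F:*/8}
Op 3: unregister job_F -> active={job_D:*/4}
Op 4: unregister job_D -> active={}
Op 5: register job_C */17 -> active={job_C:*/17}
Op 6: register job_A */12 -> active={job_A:*/12, job_C:*/17}
Op 7: register job_A */9 -> active={job_A:*/9, job_C:*/17}
Op 8: register job_F */18 -> active={job_A:*/9, job_C:*/17, job_F:*/18}
Op 9: register job_F */8 -> active={job_A:*/9, job_C:*/17, job_F:*/8}
Op 10: unregister job_F -> active={job_A:*/9, job_C:*/17}
Final interval of job_A = 9
Next fire of job_A after T=102: (102//9+1)*9 = 108

Answer: interval=9 next_fire=108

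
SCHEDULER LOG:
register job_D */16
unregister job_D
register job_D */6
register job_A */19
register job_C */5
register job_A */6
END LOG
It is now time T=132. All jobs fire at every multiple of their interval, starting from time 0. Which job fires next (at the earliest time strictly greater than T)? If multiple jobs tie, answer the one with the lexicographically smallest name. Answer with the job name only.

Op 1: register job_D */16 -> active={job_D:*/16}
Op 2: unregister job_D -> active={}
Op 3: register job_D */6 -> active={job_D:*/6}
Op 4: register job_A */19 -> active={job_A:*/19, job_D:*/6}
Op 5: register job_C */5 -> active={job_A:*/19, job_C:*/5, job_D:*/6}
Op 6: register job_A */6 -> active={job_A:*/6, job_C:*/5, job_D:*/6}
  job_A: interval 6, next fire after T=132 is 138
  job_C: interval 5, next fire after T=132 is 135
  job_D: interval 6, next fire after T=132 is 138
Earliest = 135, winner (lex tiebreak) = job_C

Answer: job_C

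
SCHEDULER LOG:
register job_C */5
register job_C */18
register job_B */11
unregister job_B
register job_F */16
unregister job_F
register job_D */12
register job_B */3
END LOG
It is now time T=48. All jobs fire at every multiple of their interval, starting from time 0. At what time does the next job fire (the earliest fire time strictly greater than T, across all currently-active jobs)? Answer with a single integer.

Op 1: register job_C */5 -> active={job_C:*/5}
Op 2: register job_C */18 -> active={job_C:*/18}
Op 3: register job_B */11 -> active={job_B:*/11, job_C:*/18}
Op 4: unregister job_B -> active={job_C:*/18}
Op 5: register job_F */16 -> active={job_C:*/18, job_F:*/16}
Op 6: unregister job_F -> active={job_C:*/18}
Op 7: register job_D */12 -> active={job_C:*/18, job_D:*/12}
Op 8: register job_B */3 -> active={job_B:*/3, job_C:*/18, job_D:*/12}
  job_B: interval 3, next fire after T=48 is 51
  job_C: interval 18, next fire after T=48 is 54
  job_D: interval 12, next fire after T=48 is 60
Earliest fire time = 51 (job job_B)

Answer: 51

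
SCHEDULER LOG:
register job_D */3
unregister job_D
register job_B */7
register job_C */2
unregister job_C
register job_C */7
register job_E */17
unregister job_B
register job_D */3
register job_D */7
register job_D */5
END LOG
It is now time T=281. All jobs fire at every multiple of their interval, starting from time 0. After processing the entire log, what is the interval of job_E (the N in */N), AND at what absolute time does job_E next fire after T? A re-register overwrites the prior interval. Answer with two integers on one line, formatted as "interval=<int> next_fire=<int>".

Answer: interval=17 next_fire=289

Derivation:
Op 1: register job_D */3 -> active={job_D:*/3}
Op 2: unregister job_D -> active={}
Op 3: register job_B */7 -> active={job_B:*/7}
Op 4: register job_C */2 -> active={job_B:*/7, job_C:*/2}
Op 5: unregister job_C -> active={job_B:*/7}
Op 6: register job_C */7 -> active={job_B:*/7, job_C:*/7}
Op 7: register job_E */17 -> active={job_B:*/7, job_C:*/7, job_E:*/17}
Op 8: unregister job_B -> active={job_C:*/7, job_E:*/17}
Op 9: register job_D */3 -> active={job_C:*/7, job_D:*/3, job_E:*/17}
Op 10: register job_D */7 -> active={job_C:*/7, job_D:*/7, job_E:*/17}
Op 11: register job_D */5 -> active={job_C:*/7, job_D:*/5, job_E:*/17}
Final interval of job_E = 17
Next fire of job_E after T=281: (281//17+1)*17 = 289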